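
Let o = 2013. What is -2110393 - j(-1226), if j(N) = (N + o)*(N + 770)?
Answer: -1751521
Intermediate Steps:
j(N) = (770 + N)*(2013 + N) (j(N) = (N + 2013)*(N + 770) = (2013 + N)*(770 + N) = (770 + N)*(2013 + N))
-2110393 - j(-1226) = -2110393 - (1550010 + (-1226)² + 2783*(-1226)) = -2110393 - (1550010 + 1503076 - 3411958) = -2110393 - 1*(-358872) = -2110393 + 358872 = -1751521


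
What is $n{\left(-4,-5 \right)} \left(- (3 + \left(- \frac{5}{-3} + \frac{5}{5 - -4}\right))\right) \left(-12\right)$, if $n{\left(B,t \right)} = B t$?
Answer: $\frac{3760}{3} \approx 1253.3$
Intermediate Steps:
$n{\left(-4,-5 \right)} \left(- (3 + \left(- \frac{5}{-3} + \frac{5}{5 - -4}\right))\right) \left(-12\right) = \left(-4\right) \left(-5\right) \left(- (3 + \left(- \frac{5}{-3} + \frac{5}{5 - -4}\right))\right) \left(-12\right) = 20 \left(- (3 + \left(\left(-5\right) \left(- \frac{1}{3}\right) + \frac{5}{5 + 4}\right))\right) \left(-12\right) = 20 \left(- (3 + \left(\frac{5}{3} + \frac{5}{9}\right))\right) \left(-12\right) = 20 \left(- (3 + \frac{20}{9})\right) \left(-12\right) = 20 \left(\left(-1\right) \frac{47}{9}\right) \left(-12\right) = 20 \left(- \frac{47}{9}\right) \left(-12\right) = \left(- \frac{940}{9}\right) \left(-12\right) = \frac{3760}{3}$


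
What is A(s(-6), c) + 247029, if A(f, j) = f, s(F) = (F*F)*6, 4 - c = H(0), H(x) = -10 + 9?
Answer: 247245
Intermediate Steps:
H(x) = -1
c = 5 (c = 4 - 1*(-1) = 4 + 1 = 5)
s(F) = 6*F**2 (s(F) = F**2*6 = 6*F**2)
A(s(-6), c) + 247029 = 6*(-6)**2 + 247029 = 6*36 + 247029 = 216 + 247029 = 247245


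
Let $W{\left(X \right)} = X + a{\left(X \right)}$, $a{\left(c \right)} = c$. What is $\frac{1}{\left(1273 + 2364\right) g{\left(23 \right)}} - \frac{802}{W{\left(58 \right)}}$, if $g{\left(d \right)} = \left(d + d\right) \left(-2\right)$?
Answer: $- \frac{67088131}{9703516} \approx -6.9138$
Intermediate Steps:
$g{\left(d \right)} = - 4 d$ ($g{\left(d \right)} = 2 d \left(-2\right) = - 4 d$)
$W{\left(X \right)} = 2 X$ ($W{\left(X \right)} = X + X = 2 X$)
$\frac{1}{\left(1273 + 2364\right) g{\left(23 \right)}} - \frac{802}{W{\left(58 \right)}} = \frac{1}{\left(1273 + 2364\right) \left(\left(-4\right) 23\right)} - \frac{802}{2 \cdot 58} = \frac{1}{3637 \left(-92\right)} - \frac{802}{116} = \frac{1}{3637} \left(- \frac{1}{92}\right) - \frac{401}{58} = - \frac{1}{334604} - \frac{401}{58} = - \frac{67088131}{9703516}$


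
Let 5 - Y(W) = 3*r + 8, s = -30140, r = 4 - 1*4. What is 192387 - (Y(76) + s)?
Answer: 222530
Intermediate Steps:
r = 0 (r = 4 - 4 = 0)
Y(W) = -3 (Y(W) = 5 - (3*0 + 8) = 5 - (0 + 8) = 5 - 1*8 = 5 - 8 = -3)
192387 - (Y(76) + s) = 192387 - (-3 - 30140) = 192387 - 1*(-30143) = 192387 + 30143 = 222530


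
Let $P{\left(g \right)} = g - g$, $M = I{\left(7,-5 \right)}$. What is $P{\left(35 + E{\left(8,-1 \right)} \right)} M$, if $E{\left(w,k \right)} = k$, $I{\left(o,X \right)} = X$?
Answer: $0$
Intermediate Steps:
$M = -5$
$P{\left(g \right)} = 0$
$P{\left(35 + E{\left(8,-1 \right)} \right)} M = 0 \left(-5\right) = 0$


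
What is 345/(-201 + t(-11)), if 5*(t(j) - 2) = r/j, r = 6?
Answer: -18975/10951 ≈ -1.7327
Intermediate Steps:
t(j) = 2 + 6/(5*j) (t(j) = 2 + (6/j)/5 = 2 + 6/(5*j))
345/(-201 + t(-11)) = 345/(-201 + (2 + (6/5)/(-11))) = 345/(-201 + (2 + (6/5)*(-1/11))) = 345/(-201 + (2 - 6/55)) = 345/(-201 + 104/55) = 345/(-10951/55) = 345*(-55/10951) = -18975/10951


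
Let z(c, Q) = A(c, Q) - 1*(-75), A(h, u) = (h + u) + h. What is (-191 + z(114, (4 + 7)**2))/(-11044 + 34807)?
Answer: 233/23763 ≈ 0.0098052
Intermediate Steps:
A(h, u) = u + 2*h
z(c, Q) = 75 + Q + 2*c (z(c, Q) = (Q + 2*c) - 1*(-75) = (Q + 2*c) + 75 = 75 + Q + 2*c)
(-191 + z(114, (4 + 7)**2))/(-11044 + 34807) = (-191 + (75 + (4 + 7)**2 + 2*114))/(-11044 + 34807) = (-191 + (75 + 11**2 + 228))/23763 = (-191 + (75 + 121 + 228))*(1/23763) = (-191 + 424)*(1/23763) = 233*(1/23763) = 233/23763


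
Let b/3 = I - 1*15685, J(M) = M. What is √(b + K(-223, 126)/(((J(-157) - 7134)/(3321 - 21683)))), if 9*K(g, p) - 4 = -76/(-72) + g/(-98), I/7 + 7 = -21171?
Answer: I*√103761400911329291/459333 ≈ 701.28*I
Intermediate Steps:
I = -148246 (I = -49 + 7*(-21171) = -49 - 148197 = -148246)
K(g, p) = 91/162 - g/882 (K(g, p) = 4/9 + (-76/(-72) + g/(-98))/9 = 4/9 + (-76*(-1/72) + g*(-1/98))/9 = 4/9 + (19/18 - g/98)/9 = 4/9 + (19/162 - g/882) = 91/162 - g/882)
b = -491793 (b = 3*(-148246 - 1*15685) = 3*(-148246 - 15685) = 3*(-163931) = -491793)
√(b + K(-223, 126)/(((J(-157) - 7134)/(3321 - 21683)))) = √(-491793 + (91/162 - 1/882*(-223))/(((-157 - 7134)/(3321 - 21683)))) = √(-491793 + (91/162 + 223/882)/((-7291/(-18362)))) = √(-491793 + 3233/(3969*((-7291*(-1/18362))))) = √(-491793 + 3233/(3969*(7291/18362))) = √(-491793 + (3233/3969)*(18362/7291)) = √(-491793 + 59364346/28937979) = √(-14231436142001/28937979) = I*√103761400911329291/459333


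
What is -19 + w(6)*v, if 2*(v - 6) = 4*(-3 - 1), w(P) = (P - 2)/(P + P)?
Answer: -59/3 ≈ -19.667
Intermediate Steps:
w(P) = (-2 + P)/(2*P) (w(P) = (-2 + P)/((2*P)) = (-2 + P)*(1/(2*P)) = (-2 + P)/(2*P))
v = -2 (v = 6 + (4*(-3 - 1))/2 = 6 + (4*(-4))/2 = 6 + (½)*(-16) = 6 - 8 = -2)
-19 + w(6)*v = -19 + ((½)*(-2 + 6)/6)*(-2) = -19 + ((½)*(⅙)*4)*(-2) = -19 + (⅓)*(-2) = -19 - ⅔ = -59/3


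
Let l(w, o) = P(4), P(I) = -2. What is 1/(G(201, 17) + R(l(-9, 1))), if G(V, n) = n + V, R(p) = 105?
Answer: 1/323 ≈ 0.0030960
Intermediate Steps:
l(w, o) = -2
G(V, n) = V + n
1/(G(201, 17) + R(l(-9, 1))) = 1/((201 + 17) + 105) = 1/(218 + 105) = 1/323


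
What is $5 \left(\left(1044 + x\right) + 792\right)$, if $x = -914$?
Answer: $4610$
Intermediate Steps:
$5 \left(\left(1044 + x\right) + 792\right) = 5 \left(\left(1044 - 914\right) + 792\right) = 5 \left(130 + 792\right) = 5 \cdot 922 = 4610$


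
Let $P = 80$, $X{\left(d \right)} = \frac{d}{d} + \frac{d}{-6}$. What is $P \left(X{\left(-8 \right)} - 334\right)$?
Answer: $- \frac{79600}{3} \approx -26533.0$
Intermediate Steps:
$X{\left(d \right)} = 1 - \frac{d}{6}$ ($X{\left(d \right)} = 1 + d \left(- \frac{1}{6}\right) = 1 - \frac{d}{6}$)
$P \left(X{\left(-8 \right)} - 334\right) = 80 \left(\left(1 - - \frac{4}{3}\right) - 334\right) = 80 \left(\left(1 + \frac{4}{3}\right) - 334\right) = 80 \left(\frac{7}{3} - 334\right) = 80 \left(- \frac{995}{3}\right) = - \frac{79600}{3}$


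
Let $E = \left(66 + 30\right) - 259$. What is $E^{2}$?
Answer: $26569$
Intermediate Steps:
$E = -163$ ($E = 96 - 259 = -163$)
$E^{2} = \left(-163\right)^{2} = 26569$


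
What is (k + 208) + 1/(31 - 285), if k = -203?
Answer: 1269/254 ≈ 4.9961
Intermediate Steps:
(k + 208) + 1/(31 - 285) = (-203 + 208) + 1/(31 - 285) = 5 + 1/(-254) = 5 - 1/254 = 1269/254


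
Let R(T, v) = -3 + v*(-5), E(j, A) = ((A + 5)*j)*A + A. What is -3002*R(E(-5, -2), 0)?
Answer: 9006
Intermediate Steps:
E(j, A) = A + A*j*(5 + A) (E(j, A) = ((5 + A)*j)*A + A = (j*(5 + A))*A + A = A*j*(5 + A) + A = A + A*j*(5 + A))
R(T, v) = -3 - 5*v
-3002*R(E(-5, -2), 0) = -3002*(-3 - 5*0) = -3002*(-3 + 0) = -3002*(-3) = 9006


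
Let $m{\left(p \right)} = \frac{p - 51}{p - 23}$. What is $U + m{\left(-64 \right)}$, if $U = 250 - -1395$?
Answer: $\frac{143230}{87} \approx 1646.3$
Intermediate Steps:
$U = 1645$ ($U = 250 + 1395 = 1645$)
$m{\left(p \right)} = \frac{-51 + p}{-23 + p}$
$U + m{\left(-64 \right)} = 1645 + \frac{-51 - 64}{-23 - 64} = 1645 + \frac{1}{-87} \left(-115\right) = 1645 - - \frac{115}{87} = 1645 + \frac{115}{87} = \frac{143230}{87}$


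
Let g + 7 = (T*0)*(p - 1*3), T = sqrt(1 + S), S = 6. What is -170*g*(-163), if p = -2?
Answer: -193970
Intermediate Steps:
T = sqrt(7) (T = sqrt(1 + 6) = sqrt(7) ≈ 2.6458)
g = -7 (g = -7 + (sqrt(7)*0)*(-2 - 1*3) = -7 + 0*(-2 - 3) = -7 + 0*(-5) = -7 + 0 = -7)
-170*g*(-163) = -170*(-7)*(-163) = 1190*(-163) = -193970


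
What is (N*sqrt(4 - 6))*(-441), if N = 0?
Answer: 0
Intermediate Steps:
(N*sqrt(4 - 6))*(-441) = (0*sqrt(4 - 6))*(-441) = (0*sqrt(-2))*(-441) = (0*(I*sqrt(2)))*(-441) = 0*(-441) = 0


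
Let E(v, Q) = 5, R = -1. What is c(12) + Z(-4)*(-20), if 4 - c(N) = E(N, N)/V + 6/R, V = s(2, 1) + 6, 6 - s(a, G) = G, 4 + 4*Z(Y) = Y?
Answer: 545/11 ≈ 49.545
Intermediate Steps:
Z(Y) = -1 + Y/4
s(a, G) = 6 - G
V = 11 (V = (6 - 1*1) + 6 = (6 - 1) + 6 = 5 + 6 = 11)
c(N) = 105/11 (c(N) = 4 - (5/11 + 6/(-1)) = 4 - (5*(1/11) + 6*(-1)) = 4 - (5/11 - 6) = 4 - 1*(-61/11) = 4 + 61/11 = 105/11)
c(12) + Z(-4)*(-20) = 105/11 + (-1 + (¼)*(-4))*(-20) = 105/11 + (-1 - 1)*(-20) = 105/11 - 2*(-20) = 105/11 + 40 = 545/11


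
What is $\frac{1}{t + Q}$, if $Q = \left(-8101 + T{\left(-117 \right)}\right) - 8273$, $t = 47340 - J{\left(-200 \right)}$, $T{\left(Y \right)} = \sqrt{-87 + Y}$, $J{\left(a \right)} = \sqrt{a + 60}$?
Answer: $\frac{i}{2 \left(\sqrt{35} - \sqrt{51} + 15483 i\right)} \approx 3.2293 \cdot 10^{-5} - 2.5558 \cdot 10^{-9} i$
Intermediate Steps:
$J{\left(a \right)} = \sqrt{60 + a}$
$t = 47340 - 2 i \sqrt{35}$ ($t = 47340 - \sqrt{60 - 200} = 47340 - \sqrt{-140} = 47340 - 2 i \sqrt{35} \approx 47340.0 - 11.832 i$)
$Q = -16374 + 2 i \sqrt{51}$ ($Q = \left(-8101 + \sqrt{-87 - 117}\right) - 8273 = \left(-8101 + \sqrt{-204}\right) - 8273 = \left(-8101 + 2 i \sqrt{51}\right) - 8273 = -16374 + 2 i \sqrt{51} \approx -16374.0 + 14.283 i$)
$\frac{1}{t + Q} = \frac{1}{\left(47340 - 2 i \sqrt{35}\right) - \left(16374 - 2 i \sqrt{51}\right)} = \frac{1}{30966 - 2 i \sqrt{35} + 2 i \sqrt{51}}$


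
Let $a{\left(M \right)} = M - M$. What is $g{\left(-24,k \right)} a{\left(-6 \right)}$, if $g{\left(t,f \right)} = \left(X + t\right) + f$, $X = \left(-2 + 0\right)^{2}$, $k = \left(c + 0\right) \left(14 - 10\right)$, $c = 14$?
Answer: $0$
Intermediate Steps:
$k = 56$ ($k = \left(14 + 0\right) \left(14 - 10\right) = 14 \cdot 4 = 56$)
$X = 4$ ($X = \left(-2\right)^{2} = 4$)
$g{\left(t,f \right)} = 4 + f + t$ ($g{\left(t,f \right)} = \left(4 + t\right) + f = 4 + f + t$)
$a{\left(M \right)} = 0$
$g{\left(-24,k \right)} a{\left(-6 \right)} = \left(4 + 56 - 24\right) 0 = 36 \cdot 0 = 0$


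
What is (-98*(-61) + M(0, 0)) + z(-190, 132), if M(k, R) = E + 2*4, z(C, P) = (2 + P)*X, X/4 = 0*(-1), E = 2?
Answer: 5988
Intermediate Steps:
X = 0 (X = 4*(0*(-1)) = 4*0 = 0)
z(C, P) = 0 (z(C, P) = (2 + P)*0 = 0)
M(k, R) = 10 (M(k, R) = 2 + 2*4 = 2 + 8 = 10)
(-98*(-61) + M(0, 0)) + z(-190, 132) = (-98*(-61) + 10) + 0 = (5978 + 10) + 0 = 5988 + 0 = 5988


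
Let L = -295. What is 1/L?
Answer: -1/295 ≈ -0.0033898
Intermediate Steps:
1/L = 1/(-295) = -1/295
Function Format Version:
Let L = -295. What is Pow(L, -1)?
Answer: Rational(-1, 295) ≈ -0.0033898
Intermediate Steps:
Pow(L, -1) = Pow(-295, -1) = Rational(-1, 295)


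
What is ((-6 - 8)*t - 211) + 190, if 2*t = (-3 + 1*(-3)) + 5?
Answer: -14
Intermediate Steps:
t = -½ (t = ((-3 + 1*(-3)) + 5)/2 = ((-3 - 3) + 5)/2 = (-6 + 5)/2 = (½)*(-1) = -½ ≈ -0.50000)
((-6 - 8)*t - 211) + 190 = ((-6 - 8)*(-½) - 211) + 190 = (-14*(-½) - 211) + 190 = (7 - 211) + 190 = -204 + 190 = -14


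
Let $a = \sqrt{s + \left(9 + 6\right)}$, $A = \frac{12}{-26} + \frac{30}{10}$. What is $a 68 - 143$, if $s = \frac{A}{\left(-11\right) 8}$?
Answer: $-143 + \frac{51 \sqrt{4498}}{13} \approx 120.11$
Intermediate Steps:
$A = \frac{33}{13}$ ($A = 12 \left(- \frac{1}{26}\right) + 30 \cdot \frac{1}{10} = - \frac{6}{13} + 3 = \frac{33}{13} \approx 2.5385$)
$s = - \frac{3}{104}$ ($s = \frac{33}{13 \left(\left(-11\right) 8\right)} = \frac{33}{13 \left(-88\right)} = \frac{33}{13} \left(- \frac{1}{88}\right) = - \frac{3}{104} \approx -0.028846$)
$a = \frac{3 \sqrt{4498}}{52}$ ($a = \sqrt{- \frac{3}{104} + \left(9 + 6\right)} = \sqrt{- \frac{3}{104} + 15} = \sqrt{\frac{1557}{104}} = \frac{3 \sqrt{4498}}{52} \approx 3.8693$)
$a 68 - 143 = \frac{3 \sqrt{4498}}{52} \cdot 68 - 143 = \frac{51 \sqrt{4498}}{13} - 143 = -143 + \frac{51 \sqrt{4498}}{13}$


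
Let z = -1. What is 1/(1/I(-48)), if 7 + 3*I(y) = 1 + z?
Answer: -7/3 ≈ -2.3333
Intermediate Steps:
I(y) = -7/3 (I(y) = -7/3 + (1 - 1)/3 = -7/3 + (⅓)*0 = -7/3 + 0 = -7/3)
1/(1/I(-48)) = 1/(1/(-7/3)) = 1/(-3/7) = -7/3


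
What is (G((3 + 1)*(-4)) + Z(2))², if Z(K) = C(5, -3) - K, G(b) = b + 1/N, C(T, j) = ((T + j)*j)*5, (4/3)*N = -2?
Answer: 21316/9 ≈ 2368.4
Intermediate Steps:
N = -3/2 (N = (¾)*(-2) = -3/2 ≈ -1.5000)
C(T, j) = 5*j*(T + j) (C(T, j) = (j*(T + j))*5 = 5*j*(T + j))
G(b) = -⅔ + b (G(b) = b + 1/(-3/2) = b - ⅔ = -⅔ + b)
Z(K) = -30 - K (Z(K) = 5*(-3)*(5 - 3) - K = 5*(-3)*2 - K = -30 - K)
(G((3 + 1)*(-4)) + Z(2))² = ((-⅔ + (3 + 1)*(-4)) + (-30 - 1*2))² = ((-⅔ + 4*(-4)) + (-30 - 2))² = ((-⅔ - 16) - 32)² = (-50/3 - 32)² = (-146/3)² = 21316/9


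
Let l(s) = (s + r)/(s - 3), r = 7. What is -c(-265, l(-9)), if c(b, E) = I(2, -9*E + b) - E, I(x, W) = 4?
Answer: -23/6 ≈ -3.8333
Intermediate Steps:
l(s) = (7 + s)/(-3 + s) (l(s) = (s + 7)/(s - 3) = (7 + s)/(-3 + s))
c(b, E) = 4 - E
-c(-265, l(-9)) = -(4 - (7 - 9)/(-3 - 9)) = -(4 - (-2)/(-12)) = -(4 - (-1)*(-2)/12) = -(4 - 1*⅙) = -(4 - ⅙) = -1*23/6 = -23/6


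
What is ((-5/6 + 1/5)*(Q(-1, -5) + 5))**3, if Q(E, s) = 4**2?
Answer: -2352637/1000 ≈ -2352.6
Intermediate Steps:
Q(E, s) = 16
((-5/6 + 1/5)*(Q(-1, -5) + 5))**3 = ((-5/6 + 1/5)*(16 + 5))**3 = ((-5*1/6 + 1*(1/5))*21)**3 = ((-5/6 + 1/5)*21)**3 = (-19/30*21)**3 = (-133/10)**3 = -2352637/1000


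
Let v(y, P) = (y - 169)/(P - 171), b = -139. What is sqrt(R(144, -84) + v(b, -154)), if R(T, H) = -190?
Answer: I*sqrt(798746)/65 ≈ 13.75*I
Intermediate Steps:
v(y, P) = (-169 + y)/(-171 + P)
sqrt(R(144, -84) + v(b, -154)) = sqrt(-190 + (-169 - 139)/(-171 - 154)) = sqrt(-190 - 308/(-325)) = sqrt(-190 - 1/325*(-308)) = sqrt(-190 + 308/325) = sqrt(-61442/325) = I*sqrt(798746)/65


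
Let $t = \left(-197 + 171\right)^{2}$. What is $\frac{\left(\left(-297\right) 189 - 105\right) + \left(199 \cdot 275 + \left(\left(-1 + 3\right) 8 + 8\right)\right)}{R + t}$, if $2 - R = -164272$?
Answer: $- \frac{1489}{164950} \approx -0.009027$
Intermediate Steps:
$R = 164274$ ($R = 2 - -164272 = 2 + 164272 = 164274$)
$t = 676$ ($t = \left(-26\right)^{2} = 676$)
$\frac{\left(\left(-297\right) 189 - 105\right) + \left(199 \cdot 275 + \left(\left(-1 + 3\right) 8 + 8\right)\right)}{R + t} = \frac{\left(\left(-297\right) 189 - 105\right) + \left(199 \cdot 275 + \left(\left(-1 + 3\right) 8 + 8\right)\right)}{164274 + 676} = \frac{\left(-56133 - 105\right) + \left(54725 + \left(2 \cdot 8 + 8\right)\right)}{164950} = \left(-56238 + \left(54725 + \left(16 + 8\right)\right)\right) \frac{1}{164950} = \left(-56238 + \left(54725 + 24\right)\right) \frac{1}{164950} = \left(-56238 + 54749\right) \frac{1}{164950} = \left(-1489\right) \frac{1}{164950} = - \frac{1489}{164950}$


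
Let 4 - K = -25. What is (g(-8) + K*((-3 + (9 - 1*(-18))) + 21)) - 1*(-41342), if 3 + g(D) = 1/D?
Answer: 341151/8 ≈ 42644.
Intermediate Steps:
K = 29 (K = 4 - 1*(-25) = 4 + 25 = 29)
g(D) = -3 + 1/D
(g(-8) + K*((-3 + (9 - 1*(-18))) + 21)) - 1*(-41342) = ((-3 + 1/(-8)) + 29*((-3 + (9 - 1*(-18))) + 21)) - 1*(-41342) = ((-3 - ⅛) + 29*((-3 + (9 + 18)) + 21)) + 41342 = (-25/8 + 29*((-3 + 27) + 21)) + 41342 = (-25/8 + 29*(24 + 21)) + 41342 = (-25/8 + 29*45) + 41342 = (-25/8 + 1305) + 41342 = 10415/8 + 41342 = 341151/8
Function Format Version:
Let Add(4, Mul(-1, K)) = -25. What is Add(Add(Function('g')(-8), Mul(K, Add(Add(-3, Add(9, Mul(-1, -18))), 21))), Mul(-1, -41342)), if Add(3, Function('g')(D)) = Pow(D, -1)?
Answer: Rational(341151, 8) ≈ 42644.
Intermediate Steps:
K = 29 (K = Add(4, Mul(-1, -25)) = Add(4, 25) = 29)
Function('g')(D) = Add(-3, Pow(D, -1))
Add(Add(Function('g')(-8), Mul(K, Add(Add(-3, Add(9, Mul(-1, -18))), 21))), Mul(-1, -41342)) = Add(Add(Add(-3, Pow(-8, -1)), Mul(29, Add(Add(-3, Add(9, Mul(-1, -18))), 21))), Mul(-1, -41342)) = Add(Add(Add(-3, Rational(-1, 8)), Mul(29, Add(Add(-3, Add(9, 18)), 21))), 41342) = Add(Add(Rational(-25, 8), Mul(29, Add(Add(-3, 27), 21))), 41342) = Add(Add(Rational(-25, 8), Mul(29, Add(24, 21))), 41342) = Add(Add(Rational(-25, 8), Mul(29, 45)), 41342) = Add(Add(Rational(-25, 8), 1305), 41342) = Add(Rational(10415, 8), 41342) = Rational(341151, 8)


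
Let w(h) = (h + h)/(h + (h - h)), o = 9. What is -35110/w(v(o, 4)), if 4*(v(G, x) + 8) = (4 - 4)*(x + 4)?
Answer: -17555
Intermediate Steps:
v(G, x) = -8 (v(G, x) = -8 + ((4 - 4)*(x + 4))/4 = -8 + (0*(4 + x))/4 = -8 + (1/4)*0 = -8 + 0 = -8)
w(h) = 2 (w(h) = (2*h)/(h + 0) = (2*h)/h = 2)
-35110/w(v(o, 4)) = -35110/2 = -35110*1/2 = -17555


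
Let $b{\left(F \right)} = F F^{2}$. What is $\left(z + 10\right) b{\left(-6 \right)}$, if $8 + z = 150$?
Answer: $-32832$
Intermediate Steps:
$z = 142$ ($z = -8 + 150 = 142$)
$b{\left(F \right)} = F^{3}$
$\left(z + 10\right) b{\left(-6 \right)} = \left(142 + 10\right) \left(-6\right)^{3} = 152 \left(-216\right) = -32832$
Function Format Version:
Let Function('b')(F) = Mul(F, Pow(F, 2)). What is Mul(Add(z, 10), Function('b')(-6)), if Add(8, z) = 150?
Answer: -32832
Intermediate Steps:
z = 142 (z = Add(-8, 150) = 142)
Function('b')(F) = Pow(F, 3)
Mul(Add(z, 10), Function('b')(-6)) = Mul(Add(142, 10), Pow(-6, 3)) = Mul(152, -216) = -32832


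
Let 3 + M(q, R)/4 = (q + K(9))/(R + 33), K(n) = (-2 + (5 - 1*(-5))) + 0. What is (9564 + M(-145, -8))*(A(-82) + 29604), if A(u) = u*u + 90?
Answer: 8676661336/25 ≈ 3.4707e+8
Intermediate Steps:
A(u) = 90 + u² (A(u) = u² + 90 = 90 + u²)
K(n) = 8 (K(n) = (-2 + (5 + 5)) + 0 = (-2 + 10) + 0 = 8 + 0 = 8)
M(q, R) = -12 + 4*(8 + q)/(33 + R) (M(q, R) = -12 + 4*((q + 8)/(R + 33)) = -12 + 4*((8 + q)/(33 + R)) = -12 + 4*(8 + q)/(33 + R))
(9564 + M(-145, -8))*(A(-82) + 29604) = (9564 + 4*(-91 - 145 - 3*(-8))/(33 - 8))*((90 + (-82)²) + 29604) = (9564 + 4*(-91 - 145 + 24)/25)*((90 + 6724) + 29604) = (9564 + 4*(1/25)*(-212))*(6814 + 29604) = (9564 - 848/25)*36418 = (238252/25)*36418 = 8676661336/25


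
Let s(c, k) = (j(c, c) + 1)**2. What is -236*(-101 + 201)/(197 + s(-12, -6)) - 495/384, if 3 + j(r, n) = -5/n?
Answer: -439735485/3677312 ≈ -119.58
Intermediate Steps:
j(r, n) = -3 - 5/n
s(c, k) = (-2 - 5/c)**2 (s(c, k) = ((-3 - 5/c) + 1)**2 = (-2 - 5/c)**2)
-236*(-101 + 201)/(197 + s(-12, -6)) - 495/384 = -236*(-101 + 201)/(197 + (5 + 2*(-12))**2/(-12)**2) - 495/384 = -236*100/(197 + (5 - 24)**2/144) - 495*1/384 = -236*100/(197 + (1/144)*(-19)**2) - 165/128 = -236*100/(197 + (1/144)*361) - 165/128 = -236*100/(197 + 361/144) - 165/128 = -236/((28729/144)*(1/100)) - 165/128 = -236/28729/14400 - 165/128 = -236*14400/28729 - 165/128 = -3398400/28729 - 165/128 = -439735485/3677312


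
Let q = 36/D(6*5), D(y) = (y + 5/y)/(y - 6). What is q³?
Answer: 139314069504/5929741 ≈ 23494.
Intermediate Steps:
D(y) = (y + 5/y)/(-6 + y)
q = 5184/181 (q = 36/(((5 + (6*5)²)/(((6*5))*(-6 + 6*5)))) = 36/(((5 + 30²)/(30*(-6 + 30)))) = 36/(((1/30)*(5 + 900)/24)) = 36/(((1/30)*(1/24)*905)) = 36/(181/144) = 36*(144/181) = 5184/181 ≈ 28.641)
q³ = (5184/181)³ = 139314069504/5929741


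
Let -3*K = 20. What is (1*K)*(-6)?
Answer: 40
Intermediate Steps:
K = -20/3 (K = -⅓*20 = -20/3 ≈ -6.6667)
(1*K)*(-6) = (1*(-20/3))*(-6) = -20/3*(-6) = 40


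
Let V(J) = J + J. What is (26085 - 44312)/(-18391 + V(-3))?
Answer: 18227/18397 ≈ 0.99076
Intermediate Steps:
V(J) = 2*J
(26085 - 44312)/(-18391 + V(-3)) = (26085 - 44312)/(-18391 + 2*(-3)) = -18227/(-18391 - 6) = -18227/(-18397) = -18227*(-1/18397) = 18227/18397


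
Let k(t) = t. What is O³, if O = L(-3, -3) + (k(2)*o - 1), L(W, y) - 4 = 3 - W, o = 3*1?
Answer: 3375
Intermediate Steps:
o = 3
L(W, y) = 7 - W (L(W, y) = 4 + (3 - W) = 7 - W)
O = 15 (O = (7 - 1*(-3)) + (2*3 - 1) = (7 + 3) + (6 - 1) = 10 + 5 = 15)
O³ = 15³ = 3375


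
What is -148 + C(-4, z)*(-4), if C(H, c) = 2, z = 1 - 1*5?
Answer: -156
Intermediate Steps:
z = -4 (z = 1 - 5 = -4)
-148 + C(-4, z)*(-4) = -148 + 2*(-4) = -148 - 8 = -156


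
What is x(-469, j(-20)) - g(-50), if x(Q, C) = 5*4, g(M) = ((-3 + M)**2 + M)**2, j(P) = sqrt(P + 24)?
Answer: -7612061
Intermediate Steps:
j(P) = sqrt(24 + P)
g(M) = (M + (-3 + M)**2)**2
x(Q, C) = 20
x(-469, j(-20)) - g(-50) = 20 - (-50 + (-3 - 50)**2)**2 = 20 - (-50 + (-53)**2)**2 = 20 - (-50 + 2809)**2 = 20 - 1*2759**2 = 20 - 1*7612081 = 20 - 7612081 = -7612061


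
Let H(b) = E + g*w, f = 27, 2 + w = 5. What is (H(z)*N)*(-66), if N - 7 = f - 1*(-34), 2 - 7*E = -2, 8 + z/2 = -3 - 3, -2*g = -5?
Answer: -253572/7 ≈ -36225.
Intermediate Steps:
w = 3 (w = -2 + 5 = 3)
g = 5/2 (g = -1/2*(-5) = 5/2 ≈ 2.5000)
z = -28 (z = -16 + 2*(-3 - 3) = -16 + 2*(-6) = -16 - 12 = -28)
E = 4/7 (E = 2/7 - 1/7*(-2) = 2/7 + 2/7 = 4/7 ≈ 0.57143)
N = 68 (N = 7 + (27 - 1*(-34)) = 7 + (27 + 34) = 7 + 61 = 68)
H(b) = 113/14 (H(b) = 4/7 + (5/2)*3 = 4/7 + 15/2 = 113/14)
(H(z)*N)*(-66) = ((113/14)*68)*(-66) = (3842/7)*(-66) = -253572/7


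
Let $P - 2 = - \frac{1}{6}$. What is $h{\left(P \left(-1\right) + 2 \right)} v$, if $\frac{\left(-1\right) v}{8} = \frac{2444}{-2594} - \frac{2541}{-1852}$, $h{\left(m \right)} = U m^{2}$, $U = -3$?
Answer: $\frac{1032533}{3603066} \approx 0.28657$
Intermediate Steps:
$P = \frac{11}{6}$ ($P = 2 - \frac{1}{6} = \frac{11}{6} \approx 1.8333$)
$h{\left(m \right)} = - 3 m^{2}$
$v = - \frac{2065066}{600511}$ ($v = - 8 \left(\frac{2444}{-2594} - \frac{2541}{-1852}\right) = - 8 \left(2444 \left(- \frac{1}{2594}\right) - - \frac{2541}{1852}\right) = - 8 \left(- \frac{1222}{1297} + \frac{2541}{1852}\right) = \left(-8\right) \frac{1032533}{2402044} = - \frac{2065066}{600511} \approx -3.4388$)
$h{\left(P \left(-1\right) + 2 \right)} v = - 3 \left(\frac{11}{6} \left(-1\right) + 2\right)^{2} \left(- \frac{2065066}{600511}\right) = - 3 \left(- \frac{11}{6} + 2\right)^{2} \left(- \frac{2065066}{600511}\right) = - \frac{3}{36} \left(- \frac{2065066}{600511}\right) = \left(-3\right) \frac{1}{36} \left(- \frac{2065066}{600511}\right) = \left(- \frac{1}{12}\right) \left(- \frac{2065066}{600511}\right) = \frac{1032533}{3603066}$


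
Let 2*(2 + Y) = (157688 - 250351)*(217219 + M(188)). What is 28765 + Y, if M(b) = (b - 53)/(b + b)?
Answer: -7568180617801/752 ≈ -1.0064e+10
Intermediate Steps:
M(b) = (-53 + b)/(2*b) (M(b) = (-53 + b)/((2*b)) = (-53 + b)*(1/(2*b)) = (-53 + b)/(2*b))
Y = -7568202249081/752 (Y = -2 + ((157688 - 250351)*(217219 + (½)*(-53 + 188)/188))/2 = -2 + (-92663*(217219 + (½)*(1/188)*135))/2 = -2 + (-92663*(217219 + 135/376))/2 = -2 + (-92663*81674479/376)/2 = -2 + (½)*(-7568202247577/376) = -2 - 7568202247577/752 = -7568202249081/752 ≈ -1.0064e+10)
28765 + Y = 28765 - 7568202249081/752 = -7568180617801/752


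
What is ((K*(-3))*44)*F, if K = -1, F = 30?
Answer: 3960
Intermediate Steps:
((K*(-3))*44)*F = (-1*(-3)*44)*30 = (3*44)*30 = 132*30 = 3960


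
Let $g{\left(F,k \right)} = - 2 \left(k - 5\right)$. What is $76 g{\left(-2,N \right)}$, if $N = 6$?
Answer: $-152$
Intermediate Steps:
$g{\left(F,k \right)} = 10 - 2 k$ ($g{\left(F,k \right)} = - 2 \left(-5 + k\right) = 10 - 2 k$)
$76 g{\left(-2,N \right)} = 76 \left(10 - 12\right) = 76 \left(-2\right) = -152$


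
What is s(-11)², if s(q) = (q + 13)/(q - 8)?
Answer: 4/361 ≈ 0.011080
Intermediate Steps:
s(q) = (13 + q)/(-8 + q)
s(-11)² = ((13 - 11)/(-8 - 11))² = (2/(-19))² = (-1/19*2)² = (-2/19)² = 4/361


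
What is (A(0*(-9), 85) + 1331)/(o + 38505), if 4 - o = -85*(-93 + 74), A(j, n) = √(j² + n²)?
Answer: 236/6149 ≈ 0.038380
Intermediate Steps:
o = -1611 (o = 4 - (-85)*(-93 + 74) = 4 - (-85)*(-19) = 4 - 1*1615 = 4 - 1615 = -1611)
(A(0*(-9), 85) + 1331)/(o + 38505) = (√((0*(-9))² + 85²) + 1331)/(-1611 + 38505) = (√(0² + 7225) + 1331)/36894 = (√(0 + 7225) + 1331)*(1/36894) = (√7225 + 1331)*(1/36894) = (85 + 1331)*(1/36894) = 1416*(1/36894) = 236/6149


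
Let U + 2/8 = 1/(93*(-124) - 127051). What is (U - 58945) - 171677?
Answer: -127841293091/554332 ≈ -2.3062e+5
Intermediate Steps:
U = -138587/554332 (U = -¼ + 1/(93*(-124) - 127051) = -¼ + 1/(-11532 - 127051) = -¼ + 1/(-138583) = -¼ - 1/138583 = -138587/554332 ≈ -0.25001)
(U - 58945) - 171677 = (-138587/554332 - 58945) - 171677 = -32675238327/554332 - 171677 = -127841293091/554332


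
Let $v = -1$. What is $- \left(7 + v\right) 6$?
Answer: $-36$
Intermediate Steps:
$- \left(7 + v\right) 6 = - \left(7 - 1\right) 6 = - 6 \cdot 6 = \left(-1\right) 36 = -36$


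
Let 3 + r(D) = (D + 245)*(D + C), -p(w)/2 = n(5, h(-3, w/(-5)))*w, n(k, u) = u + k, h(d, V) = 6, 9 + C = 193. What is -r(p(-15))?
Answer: -295547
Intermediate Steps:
C = 184 (C = -9 + 193 = 184)
n(k, u) = k + u
p(w) = -22*w (p(w) = -2*(5 + 6)*w = -22*w)
r(D) = -3 + (184 + D)*(245 + D) (r(D) = -3 + (D + 245)*(D + 184) = -3 + (245 + D)*(184 + D) = -3 + (184 + D)*(245 + D))
-r(p(-15)) = -(45077 + (-22*(-15))² + 429*(-22*(-15))) = -(45077 + 330² + 429*330) = -(45077 + 108900 + 141570) = -1*295547 = -295547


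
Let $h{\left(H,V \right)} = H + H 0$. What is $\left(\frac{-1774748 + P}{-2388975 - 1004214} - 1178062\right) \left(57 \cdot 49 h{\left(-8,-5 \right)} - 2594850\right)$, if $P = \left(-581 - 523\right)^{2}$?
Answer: $\frac{3487311956233978828}{1131063} \approx 3.0832 \cdot 10^{12}$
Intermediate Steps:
$P = 1218816$ ($P = \left(-1104\right)^{2} = 1218816$)
$h{\left(H,V \right)} = H$ ($h{\left(H,V \right)} = H + 0 = H$)
$\left(\frac{-1774748 + P}{-2388975 - 1004214} - 1178062\right) \left(57 \cdot 49 h{\left(-8,-5 \right)} - 2594850\right) = \left(\frac{-1774748 + 1218816}{-2388975 - 1004214} - 1178062\right) \left(57 \cdot 49 \left(-8\right) - 2594850\right) = \left(- \frac{555932}{-3393189} - 1178062\right) \left(2793 \left(-8\right) - 2594850\right) = \left(\left(-555932\right) \left(- \frac{1}{3393189}\right) - 1178062\right) \left(-22344 - 2594850\right) = \left(\frac{555932}{3393189} - 1178062\right) \left(-2617194\right) = \left(- \frac{3997386463786}{3393189}\right) \left(-2617194\right) = \frac{3487311956233978828}{1131063}$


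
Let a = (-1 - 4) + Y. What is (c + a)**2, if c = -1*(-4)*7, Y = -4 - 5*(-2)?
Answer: 841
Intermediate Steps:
Y = 6 (Y = -4 - 1*(-10) = -4 + 10 = 6)
a = 1 (a = (-1 - 4) + 6 = -5 + 6 = 1)
c = 28 (c = 4*7 = 28)
(c + a)**2 = (28 + 1)**2 = 29**2 = 841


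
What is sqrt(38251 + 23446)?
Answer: sqrt(61697) ≈ 248.39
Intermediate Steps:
sqrt(38251 + 23446) = sqrt(61697)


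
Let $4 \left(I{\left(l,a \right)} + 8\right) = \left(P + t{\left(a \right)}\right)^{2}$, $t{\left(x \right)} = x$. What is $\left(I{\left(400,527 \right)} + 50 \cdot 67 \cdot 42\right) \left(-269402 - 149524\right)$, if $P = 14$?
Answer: $- \frac{179184913887}{2} \approx -8.9592 \cdot 10^{10}$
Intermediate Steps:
$I{\left(l,a \right)} = -8 + \frac{\left(14 + a\right)^{2}}{4}$
$\left(I{\left(400,527 \right)} + 50 \cdot 67 \cdot 42\right) \left(-269402 - 149524\right) = \left(\left(-8 + \frac{\left(14 + 527\right)^{2}}{4}\right) + 50 \cdot 67 \cdot 42\right) \left(-269402 - 149524\right) = \left(\left(-8 + \frac{541^{2}}{4}\right) + 3350 \cdot 42\right) \left(-418926\right) = \left(\left(-8 + \frac{1}{4} \cdot 292681\right) + 140700\right) \left(-418926\right) = \left(\left(-8 + \frac{292681}{4}\right) + 140700\right) \left(-418926\right) = \left(\frac{292649}{4} + 140700\right) \left(-418926\right) = \frac{855449}{4} \left(-418926\right) = - \frac{179184913887}{2}$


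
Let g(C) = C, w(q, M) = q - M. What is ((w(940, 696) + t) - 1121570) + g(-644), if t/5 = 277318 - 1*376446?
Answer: -1617610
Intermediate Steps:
t = -495640 (t = 5*(277318 - 1*376446) = 5*(277318 - 376446) = 5*(-99128) = -495640)
((w(940, 696) + t) - 1121570) + g(-644) = (((940 - 1*696) - 495640) - 1121570) - 644 = (((940 - 696) - 495640) - 1121570) - 644 = ((244 - 495640) - 1121570) - 644 = (-495396 - 1121570) - 644 = -1616966 - 644 = -1617610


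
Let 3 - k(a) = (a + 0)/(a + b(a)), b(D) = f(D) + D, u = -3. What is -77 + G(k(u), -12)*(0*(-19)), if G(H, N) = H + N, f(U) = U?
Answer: -77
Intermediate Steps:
b(D) = 2*D (b(D) = D + D = 2*D)
k(a) = 8/3 (k(a) = 3 - (a + 0)/(a + 2*a) = 3 - a/(3*a) = 3 - a*1/(3*a) = 3 - 1*⅓ = 3 - ⅓ = 8/3)
-77 + G(k(u), -12)*(0*(-19)) = -77 + (8/3 - 12)*(0*(-19)) = -77 - 28/3*0 = -77 + 0 = -77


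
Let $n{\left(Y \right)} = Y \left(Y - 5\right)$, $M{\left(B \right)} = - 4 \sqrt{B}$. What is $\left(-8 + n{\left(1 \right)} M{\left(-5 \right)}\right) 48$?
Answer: $-384 + 768 i \sqrt{5} \approx -384.0 + 1717.3 i$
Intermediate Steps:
$n{\left(Y \right)} = Y \left(-5 + Y\right)$
$\left(-8 + n{\left(1 \right)} M{\left(-5 \right)}\right) 48 = \left(-8 + 1 \left(-5 + 1\right) \left(- 4 \sqrt{-5}\right)\right) 48 = \left(-8 + 1 \left(-4\right) \left(- 4 i \sqrt{5}\right)\right) 48 = \left(-8 - 4 \left(- 4 i \sqrt{5}\right)\right) 48 = \left(-8 + 16 i \sqrt{5}\right) 48 = -384 + 768 i \sqrt{5}$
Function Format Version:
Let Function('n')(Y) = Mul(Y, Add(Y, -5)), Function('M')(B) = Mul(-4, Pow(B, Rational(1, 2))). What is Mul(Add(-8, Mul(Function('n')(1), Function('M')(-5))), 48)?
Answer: Add(-384, Mul(768, I, Pow(5, Rational(1, 2)))) ≈ Add(-384.00, Mul(1717.3, I))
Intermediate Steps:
Function('n')(Y) = Mul(Y, Add(-5, Y))
Mul(Add(-8, Mul(Function('n')(1), Function('M')(-5))), 48) = Mul(Add(-8, Mul(Mul(1, Add(-5, 1)), Mul(-4, Pow(-5, Rational(1, 2))))), 48) = Mul(Add(-8, Mul(Mul(1, -4), Mul(-4, Mul(I, Pow(5, Rational(1, 2)))))), 48) = Mul(Add(-8, Mul(-4, Mul(-4, I, Pow(5, Rational(1, 2))))), 48) = Mul(Add(-8, Mul(16, I, Pow(5, Rational(1, 2)))), 48) = Add(-384, Mul(768, I, Pow(5, Rational(1, 2))))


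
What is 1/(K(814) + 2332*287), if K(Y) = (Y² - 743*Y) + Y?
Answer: 1/727892 ≈ 1.3738e-6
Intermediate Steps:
K(Y) = Y² - 742*Y
1/(K(814) + 2332*287) = 1/(814*(-742 + 814) + 2332*287) = 1/(814*72 + 669284) = 1/(58608 + 669284) = 1/727892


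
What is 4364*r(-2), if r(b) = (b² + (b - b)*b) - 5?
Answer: -4364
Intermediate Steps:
r(b) = -5 + b² (r(b) = (b² + 0*b) - 5 = (b² + 0) - 5 = b² - 5 = -5 + b²)
4364*r(-2) = 4364*(-5 + (-2)²) = 4364*(-5 + 4) = 4364*(-1) = -4364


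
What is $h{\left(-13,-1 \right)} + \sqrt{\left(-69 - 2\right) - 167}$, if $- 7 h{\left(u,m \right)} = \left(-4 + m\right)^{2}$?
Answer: $- \frac{25}{7} + i \sqrt{238} \approx -3.5714 + 15.427 i$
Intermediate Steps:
$h{\left(u,m \right)} = - \frac{\left(-4 + m\right)^{2}}{7}$
$h{\left(-13,-1 \right)} + \sqrt{\left(-69 - 2\right) - 167} = - \frac{\left(-4 - 1\right)^{2}}{7} + \sqrt{\left(-69 - 2\right) - 167} = - \frac{\left(-5\right)^{2}}{7} + \sqrt{\left(-69 - 2\right) - 167} = \left(- \frac{1}{7}\right) 25 + \sqrt{-71 - 167} = - \frac{25}{7} + \sqrt{-238} = - \frac{25}{7} + i \sqrt{238}$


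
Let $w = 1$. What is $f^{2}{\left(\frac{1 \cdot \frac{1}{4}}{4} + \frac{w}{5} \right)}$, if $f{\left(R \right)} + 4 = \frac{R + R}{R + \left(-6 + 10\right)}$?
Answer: $\frac{1747684}{116281} \approx 15.03$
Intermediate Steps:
$f{\left(R \right)} = -4 + \frac{2 R}{4 + R}$ ($f{\left(R \right)} = -4 + \frac{R + R}{R + \left(-6 + 10\right)} = -4 + \frac{2 R}{R + 4} = -4 + \frac{2 R}{4 + R}$)
$f^{2}{\left(\frac{1 \cdot \frac{1}{4}}{4} + \frac{w}{5} \right)} = \left(\frac{2 \left(-8 - \left(\frac{1 \cdot \frac{1}{4}}{4} + 1 \cdot \frac{1}{5}\right)\right)}{4 + \left(\frac{1 \cdot \frac{1}{4}}{4} + 1 \cdot \frac{1}{5}\right)}\right)^{2} = \left(\frac{2 \left(-8 - \left(1 \cdot \frac{1}{4} \cdot \frac{1}{4} + 1 \cdot \frac{1}{5}\right)\right)}{4 + \left(1 \cdot \frac{1}{4} \cdot \frac{1}{4} + 1 \cdot \frac{1}{5}\right)}\right)^{2} = \left(\frac{2 \left(-8 - \left(\frac{1}{4} \cdot \frac{1}{4} + \frac{1}{5}\right)\right)}{4 + \left(\frac{1}{4} \cdot \frac{1}{4} + \frac{1}{5}\right)}\right)^{2} = \left(\frac{2 \left(-8 - \left(\frac{1}{16} + \frac{1}{5}\right)\right)}{4 + \left(\frac{1}{16} + \frac{1}{5}\right)}\right)^{2} = \left(\frac{2 \left(-8 - \frac{21}{80}\right)}{4 + \frac{21}{80}}\right)^{2} = \left(\frac{2 \left(-8 - \frac{21}{80}\right)}{\frac{341}{80}}\right)^{2} = \left(2 \cdot \frac{80}{341} \left(- \frac{661}{80}\right)\right)^{2} = \left(- \frac{1322}{341}\right)^{2} = \frac{1747684}{116281}$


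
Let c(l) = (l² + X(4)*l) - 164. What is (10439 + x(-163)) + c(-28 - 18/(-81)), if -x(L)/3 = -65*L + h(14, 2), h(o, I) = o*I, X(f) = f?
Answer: -1695614/81 ≈ -20934.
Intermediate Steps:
c(l) = -164 + l² + 4*l (c(l) = (l² + 4*l) - 164 = -164 + l² + 4*l)
h(o, I) = I*o
x(L) = -84 + 195*L (x(L) = -3*(-65*L + 2*14) = -3*(-65*L + 28) = -3*(28 - 65*L) = -84 + 195*L)
(10439 + x(-163)) + c(-28 - 18/(-81)) = (10439 + (-84 + 195*(-163))) + (-164 + (-28 - 18/(-81))² + 4*(-28 - 18/(-81))) = (10439 + (-84 - 31785)) + (-164 + (-28 - 18*(-1)/81)² + 4*(-28 - 18*(-1)/81)) = (10439 - 31869) + (-164 + (-28 - 1*(-2/9))² + 4*(-28 - 1*(-2/9))) = -21430 + (-164 + (-28 + 2/9)² + 4*(-28 + 2/9)) = -21430 + (-164 + (-250/9)² + 4*(-250/9)) = -21430 + (-164 + 62500/81 - 1000/9) = -21430 + 40216/81 = -1695614/81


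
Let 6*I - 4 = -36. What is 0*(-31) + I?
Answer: -16/3 ≈ -5.3333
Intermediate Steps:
I = -16/3 (I = ⅔ + (⅙)*(-36) = ⅔ - 6 = -16/3 ≈ -5.3333)
0*(-31) + I = 0*(-31) - 16/3 = 0 - 16/3 = -16/3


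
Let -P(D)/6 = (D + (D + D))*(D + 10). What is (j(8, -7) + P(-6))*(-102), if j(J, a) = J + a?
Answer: -44166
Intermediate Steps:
P(D) = -18*D*(10 + D) (P(D) = -6*(D + (D + D))*(D + 10) = -6*(D + 2*D)*(10 + D) = -6*3*D*(10 + D) = -18*D*(10 + D))
(j(8, -7) + P(-6))*(-102) = ((8 - 7) - 18*(-6)*(10 - 6))*(-102) = (1 - 18*(-6)*4)*(-102) = (1 + 432)*(-102) = 433*(-102) = -44166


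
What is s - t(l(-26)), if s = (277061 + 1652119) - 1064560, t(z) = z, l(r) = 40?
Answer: 864580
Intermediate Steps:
s = 864620 (s = 1929180 - 1064560 = 864620)
s - t(l(-26)) = 864620 - 1*40 = 864620 - 40 = 864580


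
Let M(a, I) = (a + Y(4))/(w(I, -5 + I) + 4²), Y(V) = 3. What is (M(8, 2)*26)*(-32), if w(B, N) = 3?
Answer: -9152/19 ≈ -481.68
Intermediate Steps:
M(a, I) = 3/19 + a/19 (M(a, I) = (a + 3)/(3 + 4²) = (3 + a)/(3 + 16) = (3 + a)/19 = (3 + a)*(1/19) = 3/19 + a/19)
(M(8, 2)*26)*(-32) = ((3/19 + (1/19)*8)*26)*(-32) = ((3/19 + 8/19)*26)*(-32) = ((11/19)*26)*(-32) = (286/19)*(-32) = -9152/19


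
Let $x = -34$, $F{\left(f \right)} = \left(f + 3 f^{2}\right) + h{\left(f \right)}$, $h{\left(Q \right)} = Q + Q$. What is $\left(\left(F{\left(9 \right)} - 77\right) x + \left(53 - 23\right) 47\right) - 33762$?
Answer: $-38914$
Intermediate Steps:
$h{\left(Q \right)} = 2 Q$
$F{\left(f \right)} = 3 f + 3 f^{2}$ ($F{\left(f \right)} = \left(f + 3 f^{2}\right) + 2 f = 3 f + 3 f^{2}$)
$\left(\left(F{\left(9 \right)} - 77\right) x + \left(53 - 23\right) 47\right) - 33762 = \left(\left(3 \cdot 9 \left(1 + 9\right) - 77\right) \left(-34\right) + \left(53 - 23\right) 47\right) - 33762 = \left(\left(3 \cdot 9 \cdot 10 - 77\right) \left(-34\right) + 30 \cdot 47\right) - 33762 = \left(\left(270 - 77\right) \left(-34\right) + 1410\right) - 33762 = \left(193 \left(-34\right) + 1410\right) - 33762 = \left(-6562 + 1410\right) - 33762 = -5152 - 33762 = -38914$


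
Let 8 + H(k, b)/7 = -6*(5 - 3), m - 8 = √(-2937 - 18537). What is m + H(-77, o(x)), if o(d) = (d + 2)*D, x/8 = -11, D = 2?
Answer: -132 + 3*I*√2386 ≈ -132.0 + 146.54*I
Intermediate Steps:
x = -88 (x = 8*(-11) = -88)
o(d) = 4 + 2*d (o(d) = (d + 2)*2 = (2 + d)*2 = 4 + 2*d)
m = 8 + 3*I*√2386 (m = 8 + √(-2937 - 18537) = 8 + √(-21474) = 8 + 3*I*√2386 ≈ 8.0 + 146.54*I)
H(k, b) = -140 (H(k, b) = -56 + 7*(-6*(5 - 3)) = -56 + 7*(-6*2) = -56 + 7*(-12) = -56 - 84 = -140)
m + H(-77, o(x)) = (8 + 3*I*√2386) - 140 = -132 + 3*I*√2386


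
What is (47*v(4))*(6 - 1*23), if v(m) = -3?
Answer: 2397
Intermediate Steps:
(47*v(4))*(6 - 1*23) = (47*(-3))*(6 - 1*23) = -141*(6 - 23) = -141*(-17) = 2397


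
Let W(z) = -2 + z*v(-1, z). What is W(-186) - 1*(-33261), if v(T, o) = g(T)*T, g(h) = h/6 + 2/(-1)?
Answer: 32856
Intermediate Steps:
g(h) = -2 + h/6 (g(h) = h*(⅙) + 2*(-1) = h/6 - 2 = -2 + h/6)
v(T, o) = T*(-2 + T/6) (v(T, o) = (-2 + T/6)*T = T*(-2 + T/6))
W(z) = -2 + 13*z/6 (W(z) = -2 + z*((⅙)*(-1)*(-12 - 1)) = -2 + z*((⅙)*(-1)*(-13)) = -2 + z*(13/6) = -2 + 13*z/6)
W(-186) - 1*(-33261) = (-2 + (13/6)*(-186)) - 1*(-33261) = (-2 - 403) + 33261 = -405 + 33261 = 32856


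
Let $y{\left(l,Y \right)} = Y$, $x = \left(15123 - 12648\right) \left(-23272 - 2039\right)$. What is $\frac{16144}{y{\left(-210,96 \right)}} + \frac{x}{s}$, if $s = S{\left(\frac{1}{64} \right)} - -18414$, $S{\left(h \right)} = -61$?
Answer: $- \frac{357350173}{110118} \approx -3245.2$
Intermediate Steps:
$x = -62644725$ ($x = 2475 \left(-25311\right) = -62644725$)
$s = 18353$ ($s = -61 - -18414 = -61 + 18414 = 18353$)
$\frac{16144}{y{\left(-210,96 \right)}} + \frac{x}{s} = \frac{16144}{96} - \frac{62644725}{18353} = 16144 \cdot \frac{1}{96} - \frac{62644725}{18353} = \frac{1009}{6} - \frac{62644725}{18353} = - \frac{357350173}{110118}$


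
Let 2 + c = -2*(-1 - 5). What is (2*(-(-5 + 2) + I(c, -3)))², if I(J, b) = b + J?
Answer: 400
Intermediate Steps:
c = 10 (c = -2 - 2*(-1 - 5) = -2 - 2*(-6) = -2 + 12 = 10)
I(J, b) = J + b
(2*(-(-5 + 2) + I(c, -3)))² = (2*(-(-5 + 2) + (10 - 3)))² = (2*(-1*(-3) + 7))² = (2*(3 + 7))² = (2*10)² = 20² = 400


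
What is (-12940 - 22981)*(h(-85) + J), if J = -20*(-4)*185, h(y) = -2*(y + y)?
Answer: -543843940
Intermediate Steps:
h(y) = -4*y
J = 14800 (J = 80*185 = 14800)
(-12940 - 22981)*(h(-85) + J) = (-12940 - 22981)*(-4*(-85) + 14800) = -35921*(340 + 14800) = -35921*15140 = -543843940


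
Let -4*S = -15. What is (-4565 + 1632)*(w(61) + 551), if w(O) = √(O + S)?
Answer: -1616083 - 2933*√259/2 ≈ -1.6397e+6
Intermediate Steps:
S = 15/4 (S = -¼*(-15) = 15/4 ≈ 3.7500)
w(O) = √(15/4 + O) (w(O) = √(O + 15/4) = √(15/4 + O))
(-4565 + 1632)*(w(61) + 551) = (-4565 + 1632)*(√(15 + 4*61)/2 + 551) = -2933*(√(15 + 244)/2 + 551) = -2933*(√259/2 + 551) = -2933*(551 + √259/2) = -1616083 - 2933*√259/2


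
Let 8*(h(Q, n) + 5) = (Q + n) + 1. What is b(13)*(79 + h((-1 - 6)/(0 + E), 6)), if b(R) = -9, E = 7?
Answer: -2691/4 ≈ -672.75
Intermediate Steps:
h(Q, n) = -39/8 + Q/8 + n/8 (h(Q, n) = -5 + ((Q + n) + 1)/8 = -5 + (1 + Q + n)/8 = -5 + (1/8 + Q/8 + n/8) = -39/8 + Q/8 + n/8)
b(13)*(79 + h((-1 - 6)/(0 + E), 6)) = -9*(79 + (-39/8 + ((-1 - 6)/(0 + 7))/8 + (1/8)*6)) = -9*(79 + (-39/8 + (-7/7)/8 + 3/4)) = -9*(79 + (-39/8 + (-7*1/7)/8 + 3/4)) = -9*(79 + (-39/8 + (1/8)*(-1) + 3/4)) = -9*(79 + (-39/8 - 1/8 + 3/4)) = -9*(79 - 17/4) = -9*299/4 = -2691/4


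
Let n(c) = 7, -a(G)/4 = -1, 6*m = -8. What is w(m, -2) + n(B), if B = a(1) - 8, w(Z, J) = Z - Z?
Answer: 7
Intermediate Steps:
m = -4/3 (m = (⅙)*(-8) = -4/3 ≈ -1.3333)
a(G) = 4 (a(G) = -4*(-1) = 4)
w(Z, J) = 0
B = -4 (B = 4 - 8 = -4)
w(m, -2) + n(B) = 0 + 7 = 7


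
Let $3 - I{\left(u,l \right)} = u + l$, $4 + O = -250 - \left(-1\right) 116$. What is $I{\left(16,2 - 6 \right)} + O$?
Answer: $-147$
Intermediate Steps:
$O = -138$ ($O = -4 - \left(250 - 116\right) = -4 - 134 = -138$)
$I{\left(u,l \right)} = 3 - l - u$ ($I{\left(u,l \right)} = 3 - \left(u + l\right) = 3 - \left(l + u\right) = 3 - l - u$)
$I{\left(16,2 - 6 \right)} + O = \left(3 - \left(2 - 6\right) - 16\right) - 138 = \left(3 - -4 - 16\right) - 138 = \left(3 + 4 - 16\right) - 138 = -9 - 138 = -147$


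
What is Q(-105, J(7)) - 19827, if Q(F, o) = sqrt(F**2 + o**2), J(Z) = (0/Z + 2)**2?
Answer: -19827 + sqrt(11041) ≈ -19722.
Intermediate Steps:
J(Z) = 4 (J(Z) = (0 + 2)**2 = 2**2 = 4)
Q(-105, J(7)) - 19827 = sqrt((-105)**2 + 4**2) - 19827 = sqrt(11025 + 16) - 19827 = sqrt(11041) - 19827 = -19827 + sqrt(11041)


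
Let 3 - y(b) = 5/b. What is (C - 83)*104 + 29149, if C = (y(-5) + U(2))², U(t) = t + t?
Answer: 27173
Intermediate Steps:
U(t) = 2*t
y(b) = 3 - 5/b
C = 64 (C = ((3 - 5/(-5)) + 2*2)² = ((3 - 5*(-⅕)) + 4)² = ((3 + 1) + 4)² = (4 + 4)² = 8² = 64)
(C - 83)*104 + 29149 = (64 - 83)*104 + 29149 = -19*104 + 29149 = -1976 + 29149 = 27173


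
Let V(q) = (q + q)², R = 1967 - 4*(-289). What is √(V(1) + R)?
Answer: √3127 ≈ 55.920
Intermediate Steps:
R = 3123 (R = 1967 + 1156 = 3123)
V(q) = 4*q² (V(q) = (2*q)² = 4*q²)
√(V(1) + R) = √(4*1² + 3123) = √(4*1 + 3123) = √(4 + 3123) = √3127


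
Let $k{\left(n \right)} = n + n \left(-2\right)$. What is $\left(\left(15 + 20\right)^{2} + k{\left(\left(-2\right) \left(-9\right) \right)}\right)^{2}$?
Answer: $1456849$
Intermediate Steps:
$k{\left(n \right)} = - n$ ($k{\left(n \right)} = n - 2 n = - n$)
$\left(\left(15 + 20\right)^{2} + k{\left(\left(-2\right) \left(-9\right) \right)}\right)^{2} = \left(\left(15 + 20\right)^{2} - \left(-2\right) \left(-9\right)\right)^{2} = \left(35^{2} - 18\right)^{2} = \left(1225 - 18\right)^{2} = 1207^{2} = 1456849$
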